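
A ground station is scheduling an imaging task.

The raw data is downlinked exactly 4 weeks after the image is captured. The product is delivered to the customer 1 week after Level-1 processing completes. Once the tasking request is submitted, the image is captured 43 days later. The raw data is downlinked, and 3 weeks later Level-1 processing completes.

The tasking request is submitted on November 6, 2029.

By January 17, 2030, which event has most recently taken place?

The raw data is downlinked

The tasking request is submitted: Nov 6, 2029.
The image is captured: Nov 6, 2029 + 43 days = Dec 19, 2029.
The raw data is downlinked: Dec 19, 2029 + 4 weeks = Jan 16, 2030.
Level-1 processing completes: Jan 16, 2030 + 3 weeks = Feb 6, 2030.
The product is delivered to the customer: Feb 6, 2030 + 1 week = Feb 13, 2030.
Jan 17, 2030 falls between when the raw data is downlinked (Jan 16, 2030) and when Level-1 processing completes (Feb 6, 2030).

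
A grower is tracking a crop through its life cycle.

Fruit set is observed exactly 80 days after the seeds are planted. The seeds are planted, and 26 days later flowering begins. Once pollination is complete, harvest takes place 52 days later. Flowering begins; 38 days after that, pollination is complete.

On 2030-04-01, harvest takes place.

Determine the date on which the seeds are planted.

Harvest takes place: Apr 1, 2030.
Pollination is complete: Apr 1, 2030 − 52 days = Feb 8, 2030.
Flowering begins: Feb 8, 2030 − 38 days = Jan 1, 2030.
The seeds are planted: Jan 1, 2030 − 26 days = Dec 6, 2029.

2029-12-06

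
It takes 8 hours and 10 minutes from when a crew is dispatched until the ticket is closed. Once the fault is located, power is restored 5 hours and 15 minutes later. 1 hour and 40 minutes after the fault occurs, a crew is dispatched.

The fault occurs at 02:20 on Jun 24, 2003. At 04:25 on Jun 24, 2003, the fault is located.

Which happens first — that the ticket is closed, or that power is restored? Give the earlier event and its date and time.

The fault occurs: 02:20 Jun 24, 2003.
A crew is dispatched: 02:20 Jun 24, 2003 + 1h40m = 04:00 Jun 24, 2003.
The ticket is closed: 04:00 Jun 24, 2003 + 8h10m = 12:10 Jun 24, 2003.
The fault is located: 04:25 Jun 24, 2003.
Power is restored: 04:25 Jun 24, 2003 + 5h15m = 09:40 Jun 24, 2003.
Comparing: the ticket is closed at 12:10 Jun 24, 2003 vs power is restored at 09:40 Jun 24, 2003. Earlier: power is restored.

Power is restored — 09:40 on Jun 24, 2003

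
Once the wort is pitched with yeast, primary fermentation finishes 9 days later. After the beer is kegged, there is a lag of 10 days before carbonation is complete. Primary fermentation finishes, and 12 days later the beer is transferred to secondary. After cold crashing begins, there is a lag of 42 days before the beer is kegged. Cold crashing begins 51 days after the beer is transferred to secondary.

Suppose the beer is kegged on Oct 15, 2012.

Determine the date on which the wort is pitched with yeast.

Jun 23, 2012

The beer is kegged: Oct 15, 2012.
Cold crashing begins: Oct 15, 2012 − 42 days = Sep 3, 2012.
The beer is transferred to secondary: Sep 3, 2012 − 51 days = Jul 14, 2012.
Primary fermentation finishes: Jul 14, 2012 − 12 days = Jul 2, 2012.
The wort is pitched with yeast: Jul 2, 2012 − 9 days = Jun 23, 2012.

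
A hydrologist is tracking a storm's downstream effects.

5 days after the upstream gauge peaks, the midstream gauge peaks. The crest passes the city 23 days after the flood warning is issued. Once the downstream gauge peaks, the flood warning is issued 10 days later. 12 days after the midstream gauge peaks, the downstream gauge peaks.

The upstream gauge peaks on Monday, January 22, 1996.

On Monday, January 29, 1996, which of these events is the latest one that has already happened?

The upstream gauge peaks: Jan 22, 1996.
The midstream gauge peaks: Jan 22, 1996 + 5 days = Jan 27, 1996.
The downstream gauge peaks: Jan 27, 1996 + 12 days = Feb 8, 1996.
The flood warning is issued: Feb 8, 1996 + 10 days = Feb 18, 1996.
The crest passes the city: Feb 18, 1996 + 23 days = Mar 12, 1996.
Jan 29, 1996 falls between when the midstream gauge peaks (Jan 27, 1996) and when the downstream gauge peaks (Feb 8, 1996).

The midstream gauge peaks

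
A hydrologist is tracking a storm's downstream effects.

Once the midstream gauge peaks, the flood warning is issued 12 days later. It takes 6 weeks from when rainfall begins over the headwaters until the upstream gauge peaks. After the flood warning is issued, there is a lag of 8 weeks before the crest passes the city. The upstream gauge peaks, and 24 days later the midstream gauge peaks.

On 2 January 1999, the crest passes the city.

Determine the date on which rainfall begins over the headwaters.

The crest passes the city: Jan 2, 1999.
The flood warning is issued: Jan 2, 1999 − 8 weeks = Nov 7, 1998.
The midstream gauge peaks: Nov 7, 1998 − 12 days = Oct 26, 1998.
The upstream gauge peaks: Oct 26, 1998 − 24 days = Oct 2, 1998.
Rainfall begins over the headwaters: Oct 2, 1998 − 6 weeks = Aug 21, 1998.

21 August 1998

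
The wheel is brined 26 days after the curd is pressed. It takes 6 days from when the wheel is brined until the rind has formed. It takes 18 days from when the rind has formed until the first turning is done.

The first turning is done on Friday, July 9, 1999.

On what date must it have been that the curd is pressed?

Thursday, May 20, 1999

The first turning is done: Jul 9, 1999.
The rind has formed: Jul 9, 1999 − 18 days = Jun 21, 1999.
The wheel is brined: Jun 21, 1999 − 6 days = Jun 15, 1999.
The curd is pressed: Jun 15, 1999 − 26 days = May 20, 1999.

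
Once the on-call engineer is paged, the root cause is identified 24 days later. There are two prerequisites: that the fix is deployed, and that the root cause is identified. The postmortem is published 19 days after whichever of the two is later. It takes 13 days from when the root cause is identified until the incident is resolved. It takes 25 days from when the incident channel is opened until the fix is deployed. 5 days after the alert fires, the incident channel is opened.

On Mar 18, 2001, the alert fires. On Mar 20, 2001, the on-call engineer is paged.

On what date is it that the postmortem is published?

The alert fires: Mar 18, 2001.
The incident channel is opened: Mar 18, 2001 + 5 days = Mar 23, 2001.
The fix is deployed: Mar 23, 2001 + 25 days = Apr 17, 2001.
The on-call engineer is paged: Mar 20, 2001.
The root cause is identified: Mar 20, 2001 + 24 days = Apr 13, 2001.
Both prerequisites met — the fix is deployed (Apr 17, 2001), the root cause is identified (Apr 13, 2001); the later is Apr 17, 2001.
The postmortem is published: Apr 17, 2001 + 19 days = May 6, 2001.

May 6, 2001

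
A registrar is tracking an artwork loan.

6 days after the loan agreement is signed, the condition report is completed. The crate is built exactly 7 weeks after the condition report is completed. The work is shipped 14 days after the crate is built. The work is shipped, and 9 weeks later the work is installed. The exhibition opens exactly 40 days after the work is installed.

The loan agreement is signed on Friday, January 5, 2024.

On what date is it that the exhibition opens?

Tuesday, June 25, 2024

The loan agreement is signed: Jan 5, 2024.
The condition report is completed: Jan 5, 2024 + 6 days = Jan 11, 2024.
The crate is built: Jan 11, 2024 + 7 weeks = Feb 29, 2024.
The work is shipped: Feb 29, 2024 + 14 days = Mar 14, 2024.
The work is installed: Mar 14, 2024 + 9 weeks = May 16, 2024.
The exhibition opens: May 16, 2024 + 40 days = Jun 25, 2024.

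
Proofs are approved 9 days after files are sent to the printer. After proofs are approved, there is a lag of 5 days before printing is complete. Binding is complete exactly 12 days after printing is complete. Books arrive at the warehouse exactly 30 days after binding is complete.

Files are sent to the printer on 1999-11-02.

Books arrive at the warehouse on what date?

1999-12-28

Files are sent to the printer: Nov 2, 1999.
Proofs are approved: Nov 2, 1999 + 9 days = Nov 11, 1999.
Printing is complete: Nov 11, 1999 + 5 days = Nov 16, 1999.
Binding is complete: Nov 16, 1999 + 12 days = Nov 28, 1999.
Books arrive at the warehouse: Nov 28, 1999 + 30 days = Dec 28, 1999.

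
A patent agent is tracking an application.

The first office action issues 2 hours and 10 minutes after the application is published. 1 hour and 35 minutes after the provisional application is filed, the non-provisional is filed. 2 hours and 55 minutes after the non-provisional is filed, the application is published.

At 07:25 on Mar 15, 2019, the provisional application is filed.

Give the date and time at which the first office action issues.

14:05 on Mar 15, 2019

The provisional application is filed: 07:25 Mar 15, 2019.
The non-provisional is filed: 07:25 Mar 15, 2019 + 1h35m = 09:00 Mar 15, 2019.
The application is published: 09:00 Mar 15, 2019 + 2h55m = 11:55 Mar 15, 2019.
The first office action issues: 11:55 Mar 15, 2019 + 2h10m = 14:05 Mar 15, 2019.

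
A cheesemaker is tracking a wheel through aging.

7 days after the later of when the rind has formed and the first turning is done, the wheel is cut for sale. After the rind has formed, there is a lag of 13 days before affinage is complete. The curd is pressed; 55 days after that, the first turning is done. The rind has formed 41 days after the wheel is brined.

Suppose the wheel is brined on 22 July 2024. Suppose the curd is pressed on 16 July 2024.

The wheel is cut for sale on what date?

The wheel is brined: Jul 22, 2024.
The rind has formed: Jul 22, 2024 + 41 days = Sep 1, 2024.
The curd is pressed: Jul 16, 2024.
The first turning is done: Jul 16, 2024 + 55 days = Sep 9, 2024.
Both prerequisites met — the rind has formed (Sep 1, 2024), the first turning is done (Sep 9, 2024); the later is Sep 9, 2024.
The wheel is cut for sale: Sep 9, 2024 + 7 days = Sep 16, 2024.

16 September 2024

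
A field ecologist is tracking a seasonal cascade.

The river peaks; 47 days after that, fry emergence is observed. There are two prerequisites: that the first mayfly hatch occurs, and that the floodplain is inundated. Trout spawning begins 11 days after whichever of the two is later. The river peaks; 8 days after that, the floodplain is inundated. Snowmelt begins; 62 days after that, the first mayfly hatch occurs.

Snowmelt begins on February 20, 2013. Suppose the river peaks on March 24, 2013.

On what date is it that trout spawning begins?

May 4, 2013

Snowmelt begins: Feb 20, 2013.
The first mayfly hatch occurs: Feb 20, 2013 + 62 days = Apr 23, 2013.
The river peaks: Mar 24, 2013.
The floodplain is inundated: Mar 24, 2013 + 8 days = Apr 1, 2013.
Both prerequisites met — the first mayfly hatch occurs (Apr 23, 2013), the floodplain is inundated (Apr 1, 2013); the later is Apr 23, 2013.
Trout spawning begins: Apr 23, 2013 + 11 days = May 4, 2013.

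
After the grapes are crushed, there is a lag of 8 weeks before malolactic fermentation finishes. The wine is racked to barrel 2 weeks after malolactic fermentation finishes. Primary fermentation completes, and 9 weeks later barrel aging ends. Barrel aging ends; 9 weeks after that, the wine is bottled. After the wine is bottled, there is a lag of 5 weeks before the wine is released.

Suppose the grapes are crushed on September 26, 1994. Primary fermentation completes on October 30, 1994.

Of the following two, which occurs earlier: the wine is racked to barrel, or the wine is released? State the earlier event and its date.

The grapes are crushed: Sep 26, 1994.
Malolactic fermentation finishes: Sep 26, 1994 + 8 weeks = Nov 21, 1994.
The wine is racked to barrel: Nov 21, 1994 + 2 weeks = Dec 5, 1994.
Primary fermentation completes: Oct 30, 1994.
Barrel aging ends: Oct 30, 1994 + 9 weeks = Jan 1, 1995.
The wine is bottled: Jan 1, 1995 + 9 weeks = Mar 5, 1995.
The wine is released: Mar 5, 1995 + 5 weeks = Apr 9, 1995.
Comparing: the wine is racked to barrel on Dec 5, 1994 vs the wine is released on Apr 9, 1995. Earlier: the wine is racked to barrel.

The wine is racked to barrel — December 5, 1994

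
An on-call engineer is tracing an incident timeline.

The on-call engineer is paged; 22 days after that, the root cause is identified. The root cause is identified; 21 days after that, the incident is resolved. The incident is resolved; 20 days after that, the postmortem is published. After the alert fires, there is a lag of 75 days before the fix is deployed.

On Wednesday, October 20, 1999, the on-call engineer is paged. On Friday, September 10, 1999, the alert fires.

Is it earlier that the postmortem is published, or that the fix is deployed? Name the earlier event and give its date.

The on-call engineer is paged: Oct 20, 1999.
The root cause is identified: Oct 20, 1999 + 22 days = Nov 11, 1999.
The incident is resolved: Nov 11, 1999 + 21 days = Dec 2, 1999.
The postmortem is published: Dec 2, 1999 + 20 days = Dec 22, 1999.
The alert fires: Sep 10, 1999.
The fix is deployed: Sep 10, 1999 + 75 days = Nov 24, 1999.
Comparing: the postmortem is published on Dec 22, 1999 vs the fix is deployed on Nov 24, 1999. Earlier: the fix is deployed.

The fix is deployed — Wednesday, November 24, 1999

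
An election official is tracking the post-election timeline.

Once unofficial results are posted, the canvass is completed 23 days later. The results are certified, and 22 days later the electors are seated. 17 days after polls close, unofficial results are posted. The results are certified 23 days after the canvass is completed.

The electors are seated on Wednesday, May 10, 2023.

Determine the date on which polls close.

Tuesday, February 14, 2023

The electors are seated: May 10, 2023.
The results are certified: May 10, 2023 − 22 days = Apr 18, 2023.
The canvass is completed: Apr 18, 2023 − 23 days = Mar 26, 2023.
Unofficial results are posted: Mar 26, 2023 − 23 days = Mar 3, 2023.
Polls close: Mar 3, 2023 − 17 days = Feb 14, 2023.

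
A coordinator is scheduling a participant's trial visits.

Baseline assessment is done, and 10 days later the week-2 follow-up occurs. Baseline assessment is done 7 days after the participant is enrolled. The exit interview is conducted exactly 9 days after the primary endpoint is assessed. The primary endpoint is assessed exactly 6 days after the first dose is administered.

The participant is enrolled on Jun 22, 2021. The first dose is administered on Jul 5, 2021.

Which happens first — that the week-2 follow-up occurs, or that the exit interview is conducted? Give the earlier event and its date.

The participant is enrolled: Jun 22, 2021.
Baseline assessment is done: Jun 22, 2021 + 7 days = Jun 29, 2021.
The week-2 follow-up occurs: Jun 29, 2021 + 10 days = Jul 9, 2021.
The first dose is administered: Jul 5, 2021.
The primary endpoint is assessed: Jul 5, 2021 + 6 days = Jul 11, 2021.
The exit interview is conducted: Jul 11, 2021 + 9 days = Jul 20, 2021.
Comparing: the week-2 follow-up occurs on Jul 9, 2021 vs the exit interview is conducted on Jul 20, 2021. Earlier: the week-2 follow-up occurs.

The week-2 follow-up occurs — Jul 9, 2021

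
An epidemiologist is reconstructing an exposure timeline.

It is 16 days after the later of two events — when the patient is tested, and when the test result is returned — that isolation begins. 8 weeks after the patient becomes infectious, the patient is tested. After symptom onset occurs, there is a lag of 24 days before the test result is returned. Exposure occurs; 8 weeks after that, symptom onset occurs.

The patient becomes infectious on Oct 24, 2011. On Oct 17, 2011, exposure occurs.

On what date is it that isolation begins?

Jan 21, 2012

The patient becomes infectious: Oct 24, 2011.
The patient is tested: Oct 24, 2011 + 8 weeks = Dec 19, 2011.
Exposure occurs: Oct 17, 2011.
Symptom onset occurs: Oct 17, 2011 + 8 weeks = Dec 12, 2011.
The test result is returned: Dec 12, 2011 + 24 days = Jan 5, 2012.
Both prerequisites met — the patient is tested (Dec 19, 2011), the test result is returned (Jan 5, 2012); the later is Jan 5, 2012.
Isolation begins: Jan 5, 2012 + 16 days = Jan 21, 2012.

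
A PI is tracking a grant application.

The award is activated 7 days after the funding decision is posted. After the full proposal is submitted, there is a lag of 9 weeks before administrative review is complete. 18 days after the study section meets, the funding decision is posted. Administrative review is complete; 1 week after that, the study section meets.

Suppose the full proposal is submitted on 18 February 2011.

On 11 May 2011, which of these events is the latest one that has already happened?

The study section meets

The full proposal is submitted: Feb 18, 2011.
Administrative review is complete: Feb 18, 2011 + 9 weeks = Apr 22, 2011.
The study section meets: Apr 22, 2011 + 1 week = Apr 29, 2011.
The funding decision is posted: Apr 29, 2011 + 18 days = May 17, 2011.
The award is activated: May 17, 2011 + 7 days = May 24, 2011.
May 11, 2011 falls between when the study section meets (Apr 29, 2011) and when the funding decision is posted (May 17, 2011).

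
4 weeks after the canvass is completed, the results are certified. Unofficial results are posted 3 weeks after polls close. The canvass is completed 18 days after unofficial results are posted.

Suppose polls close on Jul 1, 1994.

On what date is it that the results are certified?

Polls close: Jul 1, 1994.
Unofficial results are posted: Jul 1, 1994 + 3 weeks = Jul 22, 1994.
The canvass is completed: Jul 22, 1994 + 18 days = Aug 9, 1994.
The results are certified: Aug 9, 1994 + 4 weeks = Sep 6, 1994.

Sep 6, 1994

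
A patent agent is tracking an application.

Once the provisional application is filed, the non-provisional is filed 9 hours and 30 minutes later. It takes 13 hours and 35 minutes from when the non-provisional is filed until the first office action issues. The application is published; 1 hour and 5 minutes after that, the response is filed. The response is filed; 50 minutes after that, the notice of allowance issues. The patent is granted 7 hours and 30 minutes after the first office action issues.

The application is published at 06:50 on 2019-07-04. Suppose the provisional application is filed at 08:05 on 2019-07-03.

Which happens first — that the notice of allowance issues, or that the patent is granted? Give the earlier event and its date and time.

The application is published: 06:50 Jul 4, 2019.
The response is filed: 06:50 Jul 4, 2019 + 1h05m = 07:55 Jul 4, 2019.
The notice of allowance issues: 07:55 Jul 4, 2019 + 50m = 08:45 Jul 4, 2019.
The provisional application is filed: 08:05 Jul 3, 2019.
The non-provisional is filed: 08:05 Jul 3, 2019 + 9h30m = 17:35 Jul 3, 2019.
The first office action issues: 17:35 Jul 3, 2019 + 13h35m = 07:10 Jul 4, 2019.
The patent is granted: 07:10 Jul 4, 2019 + 7h30m = 14:40 Jul 4, 2019.
Comparing: the notice of allowance issues at 08:45 Jul 4, 2019 vs the patent is granted at 14:40 Jul 4, 2019. Earlier: the notice of allowance issues.

The notice of allowance issues — 08:45 on 2019-07-04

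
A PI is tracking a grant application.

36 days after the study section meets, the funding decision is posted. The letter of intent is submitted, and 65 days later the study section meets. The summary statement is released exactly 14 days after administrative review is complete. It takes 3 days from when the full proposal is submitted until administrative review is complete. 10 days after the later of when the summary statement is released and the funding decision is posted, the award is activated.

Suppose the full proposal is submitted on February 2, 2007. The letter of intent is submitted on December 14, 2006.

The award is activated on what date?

The full proposal is submitted: Feb 2, 2007.
Administrative review is complete: Feb 2, 2007 + 3 days = Feb 5, 2007.
The summary statement is released: Feb 5, 2007 + 14 days = Feb 19, 2007.
The letter of intent is submitted: Dec 14, 2006.
The study section meets: Dec 14, 2006 + 65 days = Feb 17, 2007.
The funding decision is posted: Feb 17, 2007 + 36 days = Mar 25, 2007.
Both prerequisites met — the summary statement is released (Feb 19, 2007), the funding decision is posted (Mar 25, 2007); the later is Mar 25, 2007.
The award is activated: Mar 25, 2007 + 10 days = Apr 4, 2007.

April 4, 2007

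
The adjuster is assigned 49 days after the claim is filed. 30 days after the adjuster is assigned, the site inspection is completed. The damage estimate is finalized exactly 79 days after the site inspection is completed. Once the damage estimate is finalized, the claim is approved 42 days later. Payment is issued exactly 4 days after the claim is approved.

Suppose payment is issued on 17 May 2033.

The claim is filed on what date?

25 October 2032

Payment is issued: May 17, 2033.
The claim is approved: May 17, 2033 − 4 days = May 13, 2033.
The damage estimate is finalized: May 13, 2033 − 42 days = Apr 1, 2033.
The site inspection is completed: Apr 1, 2033 − 79 days = Jan 12, 2033.
The adjuster is assigned: Jan 12, 2033 − 30 days = Dec 13, 2032.
The claim is filed: Dec 13, 2032 − 49 days = Oct 25, 2032.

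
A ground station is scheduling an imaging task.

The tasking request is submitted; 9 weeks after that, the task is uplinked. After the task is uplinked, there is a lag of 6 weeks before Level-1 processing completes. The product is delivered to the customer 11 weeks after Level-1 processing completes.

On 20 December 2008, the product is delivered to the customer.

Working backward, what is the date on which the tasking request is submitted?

21 June 2008

The product is delivered to the customer: Dec 20, 2008.
Level-1 processing completes: Dec 20, 2008 − 11 weeks = Oct 4, 2008.
The task is uplinked: Oct 4, 2008 − 6 weeks = Aug 23, 2008.
The tasking request is submitted: Aug 23, 2008 − 9 weeks = Jun 21, 2008.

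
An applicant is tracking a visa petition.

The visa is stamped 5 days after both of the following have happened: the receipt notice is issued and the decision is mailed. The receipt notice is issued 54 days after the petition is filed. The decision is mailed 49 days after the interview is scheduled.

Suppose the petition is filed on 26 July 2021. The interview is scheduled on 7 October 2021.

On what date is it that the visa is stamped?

30 November 2021

The petition is filed: Jul 26, 2021.
The receipt notice is issued: Jul 26, 2021 + 54 days = Sep 18, 2021.
The interview is scheduled: Oct 7, 2021.
The decision is mailed: Oct 7, 2021 + 49 days = Nov 25, 2021.
Both prerequisites met — the receipt notice is issued (Sep 18, 2021), the decision is mailed (Nov 25, 2021); the later is Nov 25, 2021.
The visa is stamped: Nov 25, 2021 + 5 days = Nov 30, 2021.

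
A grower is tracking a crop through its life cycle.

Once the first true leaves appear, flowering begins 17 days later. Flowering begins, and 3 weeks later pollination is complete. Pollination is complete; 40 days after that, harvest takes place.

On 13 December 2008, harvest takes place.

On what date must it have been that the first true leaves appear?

Harvest takes place: Dec 13, 2008.
Pollination is complete: Dec 13, 2008 − 40 days = Nov 3, 2008.
Flowering begins: Nov 3, 2008 − 3 weeks = Oct 13, 2008.
The first true leaves appear: Oct 13, 2008 − 17 days = Sep 26, 2008.

26 September 2008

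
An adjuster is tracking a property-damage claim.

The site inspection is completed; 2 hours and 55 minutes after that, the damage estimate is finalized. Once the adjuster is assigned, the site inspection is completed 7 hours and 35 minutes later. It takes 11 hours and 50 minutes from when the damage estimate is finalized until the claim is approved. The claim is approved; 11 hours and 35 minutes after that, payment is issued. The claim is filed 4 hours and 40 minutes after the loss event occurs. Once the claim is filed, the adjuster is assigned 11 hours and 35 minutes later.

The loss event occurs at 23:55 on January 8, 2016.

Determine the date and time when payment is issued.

02:05 on January 11, 2016

The loss event occurs: 23:55 Jan 8, 2016.
The claim is filed: 23:55 Jan 8, 2016 + 4h40m = 04:35 Jan 9, 2016.
The adjuster is assigned: 04:35 Jan 9, 2016 + 11h35m = 16:10 Jan 9, 2016.
The site inspection is completed: 16:10 Jan 9, 2016 + 7h35m = 23:45 Jan 9, 2016.
The damage estimate is finalized: 23:45 Jan 9, 2016 + 2h55m = 02:40 Jan 10, 2016.
The claim is approved: 02:40 Jan 10, 2016 + 11h50m = 14:30 Jan 10, 2016.
Payment is issued: 14:30 Jan 10, 2016 + 11h35m = 02:05 Jan 11, 2016.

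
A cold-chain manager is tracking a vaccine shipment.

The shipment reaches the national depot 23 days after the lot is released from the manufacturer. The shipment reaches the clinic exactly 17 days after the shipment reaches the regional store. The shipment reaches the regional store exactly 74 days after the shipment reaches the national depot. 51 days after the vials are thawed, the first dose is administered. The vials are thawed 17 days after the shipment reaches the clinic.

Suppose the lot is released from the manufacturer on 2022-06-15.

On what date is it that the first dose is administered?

2022-12-14

The lot is released from the manufacturer: Jun 15, 2022.
The shipment reaches the national depot: Jun 15, 2022 + 23 days = Jul 8, 2022.
The shipment reaches the regional store: Jul 8, 2022 + 74 days = Sep 20, 2022.
The shipment reaches the clinic: Sep 20, 2022 + 17 days = Oct 7, 2022.
The vials are thawed: Oct 7, 2022 + 17 days = Oct 24, 2022.
The first dose is administered: Oct 24, 2022 + 51 days = Dec 14, 2022.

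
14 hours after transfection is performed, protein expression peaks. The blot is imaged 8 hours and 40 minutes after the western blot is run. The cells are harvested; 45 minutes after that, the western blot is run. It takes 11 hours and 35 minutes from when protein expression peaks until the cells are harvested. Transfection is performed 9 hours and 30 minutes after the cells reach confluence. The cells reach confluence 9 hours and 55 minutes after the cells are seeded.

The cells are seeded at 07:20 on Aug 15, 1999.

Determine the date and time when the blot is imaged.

The cells are seeded: 07:20 Aug 15, 1999.
The cells reach confluence: 07:20 Aug 15, 1999 + 9h55m = 17:15 Aug 15, 1999.
Transfection is performed: 17:15 Aug 15, 1999 + 9h30m = 02:45 Aug 16, 1999.
Protein expression peaks: 02:45 Aug 16, 1999 + 14h = 16:45 Aug 16, 1999.
The cells are harvested: 16:45 Aug 16, 1999 + 11h35m = 04:20 Aug 17, 1999.
The western blot is run: 04:20 Aug 17, 1999 + 45m = 05:05 Aug 17, 1999.
The blot is imaged: 05:05 Aug 17, 1999 + 8h40m = 13:45 Aug 17, 1999.

13:45 on Aug 17, 1999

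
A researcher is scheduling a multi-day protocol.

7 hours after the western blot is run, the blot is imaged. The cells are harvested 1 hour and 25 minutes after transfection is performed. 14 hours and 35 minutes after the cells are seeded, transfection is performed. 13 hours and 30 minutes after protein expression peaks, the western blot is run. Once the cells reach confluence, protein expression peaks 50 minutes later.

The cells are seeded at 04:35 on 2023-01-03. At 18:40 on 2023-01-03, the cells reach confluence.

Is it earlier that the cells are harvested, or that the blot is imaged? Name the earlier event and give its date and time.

The cells are seeded: 04:35 Jan 3, 2023.
Transfection is performed: 04:35 Jan 3, 2023 + 14h35m = 19:10 Jan 3, 2023.
The cells are harvested: 19:10 Jan 3, 2023 + 1h25m = 20:35 Jan 3, 2023.
The cells reach confluence: 18:40 Jan 3, 2023.
Protein expression peaks: 18:40 Jan 3, 2023 + 50m = 19:30 Jan 3, 2023.
The western blot is run: 19:30 Jan 3, 2023 + 13h30m = 09:00 Jan 4, 2023.
The blot is imaged: 09:00 Jan 4, 2023 + 7h = 16:00 Jan 4, 2023.
Comparing: the cells are harvested at 20:35 Jan 3, 2023 vs the blot is imaged at 16:00 Jan 4, 2023. Earlier: the cells are harvested.

The cells are harvested — 20:35 on 2023-01-03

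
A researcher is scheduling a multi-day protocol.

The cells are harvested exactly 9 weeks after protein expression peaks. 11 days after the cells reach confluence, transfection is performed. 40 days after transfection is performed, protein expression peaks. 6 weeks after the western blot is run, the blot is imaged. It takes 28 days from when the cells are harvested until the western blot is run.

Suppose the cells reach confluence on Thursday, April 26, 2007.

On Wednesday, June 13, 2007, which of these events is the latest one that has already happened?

Transfection is performed

The cells reach confluence: Apr 26, 2007.
Transfection is performed: Apr 26, 2007 + 11 days = May 7, 2007.
Protein expression peaks: May 7, 2007 + 40 days = Jun 16, 2007.
The cells are harvested: Jun 16, 2007 + 9 weeks = Aug 18, 2007.
The western blot is run: Aug 18, 2007 + 28 days = Sep 15, 2007.
The blot is imaged: Sep 15, 2007 + 6 weeks = Oct 27, 2007.
Jun 13, 2007 falls between when transfection is performed (May 7, 2007) and when protein expression peaks (Jun 16, 2007).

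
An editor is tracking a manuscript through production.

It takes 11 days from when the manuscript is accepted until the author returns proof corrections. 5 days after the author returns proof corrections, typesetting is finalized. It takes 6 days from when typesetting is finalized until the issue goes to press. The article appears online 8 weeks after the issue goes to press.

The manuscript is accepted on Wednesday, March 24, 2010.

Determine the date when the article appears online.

The manuscript is accepted: Mar 24, 2010.
The author returns proof corrections: Mar 24, 2010 + 11 days = Apr 4, 2010.
Typesetting is finalized: Apr 4, 2010 + 5 days = Apr 9, 2010.
The issue goes to press: Apr 9, 2010 + 6 days = Apr 15, 2010.
The article appears online: Apr 15, 2010 + 8 weeks = Jun 10, 2010.

Thursday, June 10, 2010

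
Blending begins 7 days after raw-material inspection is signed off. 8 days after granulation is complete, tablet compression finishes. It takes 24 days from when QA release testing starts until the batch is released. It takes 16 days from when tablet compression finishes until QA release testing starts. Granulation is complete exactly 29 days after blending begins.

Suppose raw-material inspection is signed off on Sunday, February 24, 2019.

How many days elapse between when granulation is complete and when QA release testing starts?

Causal path: granulation is complete → tablet compression finishes → QA release testing starts.
Total delay along the path: 8 + 16 = 24 days.

24 days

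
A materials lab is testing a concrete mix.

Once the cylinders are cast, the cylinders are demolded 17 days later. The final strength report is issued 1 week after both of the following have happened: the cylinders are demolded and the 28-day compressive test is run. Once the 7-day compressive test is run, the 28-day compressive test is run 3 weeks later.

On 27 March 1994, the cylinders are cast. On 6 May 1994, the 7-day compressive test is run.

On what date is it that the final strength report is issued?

The cylinders are cast: Mar 27, 1994.
The cylinders are demolded: Mar 27, 1994 + 17 days = Apr 13, 1994.
The 7-day compressive test is run: May 6, 1994.
The 28-day compressive test is run: May 6, 1994 + 3 weeks = May 27, 1994.
Both prerequisites met — the cylinders are demolded (Apr 13, 1994), the 28-day compressive test is run (May 27, 1994); the later is May 27, 1994.
The final strength report is issued: May 27, 1994 + 1 week = Jun 3, 1994.

3 June 1994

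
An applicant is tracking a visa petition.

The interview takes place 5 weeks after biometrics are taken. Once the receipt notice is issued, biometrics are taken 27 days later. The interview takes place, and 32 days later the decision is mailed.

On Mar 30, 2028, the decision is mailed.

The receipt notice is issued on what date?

The decision is mailed: Mar 30, 2028.
The interview takes place: Mar 30, 2028 − 32 days = Feb 27, 2028.
Biometrics are taken: Feb 27, 2028 − 5 weeks = Jan 23, 2028.
The receipt notice is issued: Jan 23, 2028 − 27 days = Dec 27, 2027.

Dec 27, 2027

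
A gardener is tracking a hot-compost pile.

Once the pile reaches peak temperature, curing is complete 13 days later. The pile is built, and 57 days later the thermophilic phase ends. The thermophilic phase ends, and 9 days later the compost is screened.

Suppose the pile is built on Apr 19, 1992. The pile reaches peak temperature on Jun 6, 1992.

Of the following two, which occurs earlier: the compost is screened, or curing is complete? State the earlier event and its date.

Curing is complete — Jun 19, 1992

The pile is built: Apr 19, 1992.
The thermophilic phase ends: Apr 19, 1992 + 57 days = Jun 15, 1992.
The compost is screened: Jun 15, 1992 + 9 days = Jun 24, 1992.
The pile reaches peak temperature: Jun 6, 1992.
Curing is complete: Jun 6, 1992 + 13 days = Jun 19, 1992.
Comparing: the compost is screened on Jun 24, 1992 vs curing is complete on Jun 19, 1992. Earlier: curing is complete.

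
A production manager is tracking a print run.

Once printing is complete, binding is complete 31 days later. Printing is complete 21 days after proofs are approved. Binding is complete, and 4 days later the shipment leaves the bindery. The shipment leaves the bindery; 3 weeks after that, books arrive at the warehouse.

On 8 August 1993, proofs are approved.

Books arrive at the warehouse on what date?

24 October 1993

Proofs are approved: Aug 8, 1993.
Printing is complete: Aug 8, 1993 + 21 days = Aug 29, 1993.
Binding is complete: Aug 29, 1993 + 31 days = Sep 29, 1993.
The shipment leaves the bindery: Sep 29, 1993 + 4 days = Oct 3, 1993.
Books arrive at the warehouse: Oct 3, 1993 + 3 weeks = Oct 24, 1993.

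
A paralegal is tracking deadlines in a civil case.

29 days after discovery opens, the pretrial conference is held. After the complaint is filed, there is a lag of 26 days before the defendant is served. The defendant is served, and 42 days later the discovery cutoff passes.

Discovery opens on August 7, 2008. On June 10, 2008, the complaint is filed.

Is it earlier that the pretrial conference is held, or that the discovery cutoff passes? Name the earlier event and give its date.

Discovery opens: Aug 7, 2008.
The pretrial conference is held: Aug 7, 2008 + 29 days = Sep 5, 2008.
The complaint is filed: Jun 10, 2008.
The defendant is served: Jun 10, 2008 + 26 days = Jul 6, 2008.
The discovery cutoff passes: Jul 6, 2008 + 42 days = Aug 17, 2008.
Comparing: the pretrial conference is held on Sep 5, 2008 vs the discovery cutoff passes on Aug 17, 2008. Earlier: the discovery cutoff passes.

The discovery cutoff passes — August 17, 2008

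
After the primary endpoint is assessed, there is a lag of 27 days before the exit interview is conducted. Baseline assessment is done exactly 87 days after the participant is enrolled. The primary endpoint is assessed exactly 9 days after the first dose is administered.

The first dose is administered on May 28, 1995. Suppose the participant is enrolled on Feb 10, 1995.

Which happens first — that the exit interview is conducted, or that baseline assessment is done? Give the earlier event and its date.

Baseline assessment is done — May 8, 1995

The first dose is administered: May 28, 1995.
The primary endpoint is assessed: May 28, 1995 + 9 days = Jun 6, 1995.
The exit interview is conducted: Jun 6, 1995 + 27 days = Jul 3, 1995.
The participant is enrolled: Feb 10, 1995.
Baseline assessment is done: Feb 10, 1995 + 87 days = May 8, 1995.
Comparing: the exit interview is conducted on Jul 3, 1995 vs baseline assessment is done on May 8, 1995. Earlier: baseline assessment is done.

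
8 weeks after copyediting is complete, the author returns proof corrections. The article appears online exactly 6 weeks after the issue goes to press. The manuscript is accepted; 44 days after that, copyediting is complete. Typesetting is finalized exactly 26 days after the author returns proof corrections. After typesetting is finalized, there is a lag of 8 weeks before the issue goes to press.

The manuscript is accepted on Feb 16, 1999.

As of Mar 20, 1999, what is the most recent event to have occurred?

The manuscript is accepted

The manuscript is accepted: Feb 16, 1999.
Copyediting is complete: Feb 16, 1999 + 44 days = Apr 1, 1999.
The author returns proof corrections: Apr 1, 1999 + 8 weeks = May 27, 1999.
Typesetting is finalized: May 27, 1999 + 26 days = Jun 22, 1999.
The issue goes to press: Jun 22, 1999 + 8 weeks = Aug 17, 1999.
The article appears online: Aug 17, 1999 + 6 weeks = Sep 28, 1999.
Mar 20, 1999 falls between when the manuscript is accepted (Feb 16, 1999) and when copyediting is complete (Apr 1, 1999).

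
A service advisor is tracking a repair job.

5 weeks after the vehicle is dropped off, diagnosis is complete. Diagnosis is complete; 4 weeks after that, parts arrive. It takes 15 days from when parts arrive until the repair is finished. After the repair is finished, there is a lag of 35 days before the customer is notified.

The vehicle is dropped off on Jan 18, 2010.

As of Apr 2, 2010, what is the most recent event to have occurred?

The vehicle is dropped off: Jan 18, 2010.
Diagnosis is complete: Jan 18, 2010 + 5 weeks = Feb 22, 2010.
Parts arrive: Feb 22, 2010 + 4 weeks = Mar 22, 2010.
The repair is finished: Mar 22, 2010 + 15 days = Apr 6, 2010.
The customer is notified: Apr 6, 2010 + 35 days = May 11, 2010.
Apr 2, 2010 falls between when parts arrive (Mar 22, 2010) and when the repair is finished (Apr 6, 2010).

Parts arrive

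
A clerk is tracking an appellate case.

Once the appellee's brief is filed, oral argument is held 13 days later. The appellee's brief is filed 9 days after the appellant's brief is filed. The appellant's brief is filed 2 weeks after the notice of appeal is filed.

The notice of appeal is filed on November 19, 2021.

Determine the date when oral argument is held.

December 25, 2021

The notice of appeal is filed: Nov 19, 2021.
The appellant's brief is filed: Nov 19, 2021 + 2 weeks = Dec 3, 2021.
The appellee's brief is filed: Dec 3, 2021 + 9 days = Dec 12, 2021.
Oral argument is held: Dec 12, 2021 + 13 days = Dec 25, 2021.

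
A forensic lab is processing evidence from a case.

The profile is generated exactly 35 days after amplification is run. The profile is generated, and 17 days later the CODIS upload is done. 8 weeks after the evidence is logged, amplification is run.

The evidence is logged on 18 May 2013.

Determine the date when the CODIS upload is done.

3 September 2013

The evidence is logged: May 18, 2013.
Amplification is run: May 18, 2013 + 8 weeks = Jul 13, 2013.
The profile is generated: Jul 13, 2013 + 35 days = Aug 17, 2013.
The CODIS upload is done: Aug 17, 2013 + 17 days = Sep 3, 2013.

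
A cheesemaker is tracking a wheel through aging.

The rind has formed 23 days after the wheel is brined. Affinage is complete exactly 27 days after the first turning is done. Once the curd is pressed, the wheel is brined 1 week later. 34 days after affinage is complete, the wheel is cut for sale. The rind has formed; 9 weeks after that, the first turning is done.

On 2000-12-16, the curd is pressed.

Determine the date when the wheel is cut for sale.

The curd is pressed: Dec 16, 2000.
The wheel is brined: Dec 16, 2000 + 1 week = Dec 23, 2000.
The rind has formed: Dec 23, 2000 + 23 days = Jan 15, 2001.
The first turning is done: Jan 15, 2001 + 9 weeks = Mar 19, 2001.
Affinage is complete: Mar 19, 2001 + 27 days = Apr 15, 2001.
The wheel is cut for sale: Apr 15, 2001 + 34 days = May 19, 2001.

2001-05-19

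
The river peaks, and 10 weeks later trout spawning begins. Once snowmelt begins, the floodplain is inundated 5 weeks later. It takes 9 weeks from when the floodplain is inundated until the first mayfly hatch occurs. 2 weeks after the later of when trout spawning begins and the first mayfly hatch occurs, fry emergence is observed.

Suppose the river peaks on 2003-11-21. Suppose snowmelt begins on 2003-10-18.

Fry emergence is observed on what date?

2004-02-13

The river peaks: Nov 21, 2003.
Trout spawning begins: Nov 21, 2003 + 10 weeks = Jan 30, 2004.
Snowmelt begins: Oct 18, 2003.
The floodplain is inundated: Oct 18, 2003 + 5 weeks = Nov 22, 2003.
The first mayfly hatch occurs: Nov 22, 2003 + 9 weeks = Jan 24, 2004.
Both prerequisites met — trout spawning begins (Jan 30, 2004), the first mayfly hatch occurs (Jan 24, 2004); the later is Jan 30, 2004.
Fry emergence is observed: Jan 30, 2004 + 2 weeks = Feb 13, 2004.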